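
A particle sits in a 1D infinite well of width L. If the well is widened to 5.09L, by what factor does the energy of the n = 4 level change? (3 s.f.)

0.0386

E_n ∝ 1/L², so the energy scales by 1/5.09² = 0.0386.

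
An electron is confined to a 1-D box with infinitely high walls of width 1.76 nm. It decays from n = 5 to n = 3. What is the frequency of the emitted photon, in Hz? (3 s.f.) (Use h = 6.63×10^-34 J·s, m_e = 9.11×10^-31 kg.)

E_1 = h²/(8m_eL²) = 1.947×10^-20 J and ΔE = (5² − 3²)E_1 = 3.115×10^-19 J.
f = ΔE/h = 3.115×10^-19/6.63×10^-34 = 4.70×10^14 Hz.

f = 4.70×10^14 Hz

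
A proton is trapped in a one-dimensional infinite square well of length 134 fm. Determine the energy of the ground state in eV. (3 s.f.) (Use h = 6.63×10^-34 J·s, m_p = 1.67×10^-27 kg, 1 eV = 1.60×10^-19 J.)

For an infinite well E_n = n²h²/(8m_pL²), so E_1 = h²/(8m_pL²) = (6.63×10^-34)²/(8·1.67×10^-27·(1.34×10^-13 m)²) = 1.832×10^-15 J.
Converting, E_1 = 1.832×10^-15 J / (1.60×10^-19 J/eV) = 1.15×10^4 eV.

E_1 = 1.15×10^4 eV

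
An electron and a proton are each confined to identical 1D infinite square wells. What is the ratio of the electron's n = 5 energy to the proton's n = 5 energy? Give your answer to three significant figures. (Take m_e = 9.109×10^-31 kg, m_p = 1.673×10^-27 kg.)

E_n ∝ 1/m at fixed n and L, so the ratio is m_p/m_e = 1.673×10^-27/9.109×10^-31 = 1.84×10^3.

1.84×10^3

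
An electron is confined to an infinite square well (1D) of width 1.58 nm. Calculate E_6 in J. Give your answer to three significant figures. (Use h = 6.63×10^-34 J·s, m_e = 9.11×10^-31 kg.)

For an infinite well E_n = n²h²/(8m_eL²), so E_1 = h²/(8m_eL²) = (6.63×10^-34)²/(8·9.11×10^-31·(1.58×10^-9 m)²) = 2.416×10^-20 J.
Then E_6 = 6²·E_1 = 36·2.416×10^-20 J = 8.70×10^-19 J.

E_6 = 8.70×10^-19 J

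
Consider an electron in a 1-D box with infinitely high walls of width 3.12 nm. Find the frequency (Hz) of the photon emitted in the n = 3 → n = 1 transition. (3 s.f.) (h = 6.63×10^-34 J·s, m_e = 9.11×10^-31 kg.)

E_1 = h²/(8m_eL²) = 6.196×10^-21 J and ΔE = (3² − 1²)E_1 = 4.957×10^-20 J.
f = ΔE/h = 4.957×10^-20/6.63×10^-34 = 7.48×10^13 Hz.

f = 7.48×10^13 Hz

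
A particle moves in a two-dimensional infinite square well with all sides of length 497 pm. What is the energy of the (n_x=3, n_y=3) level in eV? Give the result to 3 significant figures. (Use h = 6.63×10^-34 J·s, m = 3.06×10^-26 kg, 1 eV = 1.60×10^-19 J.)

E = 8.18×10^-4 eV

For a 2D rectangular well E = (h²/8m)·Σ n_i²/L_i² = (6.63×10^-34)²/(8·3.06×10^-26) · [3²/(497 pm)² + 3²/(497 pm)²].
Evaluating gives E = 1.309×10^-22 J = 8.18×10^-4 eV.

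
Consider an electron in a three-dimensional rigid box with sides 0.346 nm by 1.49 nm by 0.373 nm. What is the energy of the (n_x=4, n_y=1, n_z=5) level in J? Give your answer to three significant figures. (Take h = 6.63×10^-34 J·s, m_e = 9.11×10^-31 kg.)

E = 1.89×10^-17 J

For a 3D rectangular well E = (h²/8m_e)·Σ n_i²/L_i² = (6.63×10^-34)²/(8·9.11×10^-31) · [4²/(0.346 nm)² + 1²/(1.49 nm)² + 5²/(0.373 nm)²].
Evaluating gives E = 1.89×10^-17 J.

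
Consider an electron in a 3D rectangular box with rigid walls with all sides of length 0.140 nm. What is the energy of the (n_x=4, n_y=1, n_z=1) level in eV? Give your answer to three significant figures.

For a 3D rectangular well E = (h²/8m_e)·Σ n_i²/L_i² = (6.626×10^-34)²/(8·9.109×10^-31) · [4²/(0.140 nm)² + 1²/(0.140 nm)² + 1²/(0.140 nm)²].
Evaluating gives E = 5.533×10^-17 J = 345 eV.

E = 345 eV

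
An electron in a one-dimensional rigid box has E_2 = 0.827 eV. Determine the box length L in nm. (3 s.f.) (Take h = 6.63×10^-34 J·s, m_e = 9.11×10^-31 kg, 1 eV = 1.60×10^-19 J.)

From E_n = n²h²/(8m_eL²), L = n·h/√(8m_eE_n).
E_2 = 0.827 eV = 1.323×10^-19 J, so L = 2·6.63×10^-34/√(8·9.11×10^-31·1.323×10^-19) = 1.35×10^-9 m = 1.35 nm.

L = 1.35 nm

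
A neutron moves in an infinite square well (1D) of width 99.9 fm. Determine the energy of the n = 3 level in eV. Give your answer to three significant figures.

For an infinite well E_n = n²h²/(8m_nL²), so E_1 = h²/(8m_nL²) = (6.626×10^-34)²/(8·1.675×10^-27·(9.99×10^-14 m)²) = 3.283×10^-15 J.
Then E_3 = 3²·E_1 = 9·3.283×10^-15 J = 2.955×10^-14 J.
Converting, E_3 = 2.955×10^-14 J / (1.602×10^-19 J/eV) = 1.84×10^5 eV.

E_3 = 1.84×10^5 eV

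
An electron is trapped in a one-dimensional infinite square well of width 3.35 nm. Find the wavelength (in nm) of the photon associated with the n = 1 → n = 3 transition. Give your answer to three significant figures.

E_1 = h²/(8m_eL²) = 5.368×10^-21 J, so ΔE = (3² − 1²)E_1 = 4.294×10^-20 J.
λ = hc/ΔE = (6.626×10^-34·2.998×10^8)/4.294×10^-20 = 4.63×10^-6 m = 4.63×10^3 nm.

λ = 4.63×10^3 nm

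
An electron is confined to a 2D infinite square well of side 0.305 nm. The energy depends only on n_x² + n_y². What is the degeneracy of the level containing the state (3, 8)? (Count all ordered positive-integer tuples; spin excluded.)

The level has n_x² + n_y² = 73. The ordered positive-integer solutions are (3, 8), (8, 3).
That gives 2 states.

degeneracy = 2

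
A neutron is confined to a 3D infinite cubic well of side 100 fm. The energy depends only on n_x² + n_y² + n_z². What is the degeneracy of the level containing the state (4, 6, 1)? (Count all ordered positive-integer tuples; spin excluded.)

degeneracy = 6

The level has n_x² + n_y² + n_z² = 53. The ordered positive-integer solutions are (1, 4, 6), (1, 6, 4), (4, 1, 6), (4, 6, 1), (6, 1, 4), (6, 4, 1).
That gives 6 states.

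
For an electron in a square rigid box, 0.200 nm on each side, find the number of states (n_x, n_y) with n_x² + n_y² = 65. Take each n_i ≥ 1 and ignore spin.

degeneracy = 4

The level has n_x² + n_y² = 65. The ordered positive-integer solutions are (1, 8), (4, 7), (7, 4), (8, 1).
That gives 4 states.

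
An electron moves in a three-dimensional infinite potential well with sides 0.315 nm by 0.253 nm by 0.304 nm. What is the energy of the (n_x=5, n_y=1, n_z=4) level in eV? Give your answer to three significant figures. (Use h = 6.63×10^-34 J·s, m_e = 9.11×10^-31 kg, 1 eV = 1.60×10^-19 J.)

For a 3D rectangular well E = (h²/8m_e)·Σ n_i²/L_i² = (6.63×10^-34)²/(8·9.11×10^-31) · [5²/(0.315 nm)² + 1²/(0.253 nm)² + 4²/(0.304 nm)²].
Evaluating gives E = 2.658×10^-17 J = 166 eV.

E = 166 eV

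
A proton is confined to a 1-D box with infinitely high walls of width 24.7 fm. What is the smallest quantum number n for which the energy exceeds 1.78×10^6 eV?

E_1 = h²/(8m_pL²) = 5.377×10^-14 J = 3.356×10^5 eV.
Need n² > 1.78×10^6/3.356×10^5 = 5.304, i.e. n > 2.303.
The smallest integer satisfying this is n = 3.

n = 3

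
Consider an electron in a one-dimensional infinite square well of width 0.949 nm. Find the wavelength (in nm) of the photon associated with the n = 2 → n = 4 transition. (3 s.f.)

E_1 = h²/(8m_eL²) = 6.690×10^-20 J, so ΔE = (4² − 2²)E_1 = 8.028×10^-19 J.
λ = hc/ΔE = (6.626×10^-34·2.998×10^8)/8.028×10^-19 = 2.47×10^-7 m = 247 nm.

λ = 247 nm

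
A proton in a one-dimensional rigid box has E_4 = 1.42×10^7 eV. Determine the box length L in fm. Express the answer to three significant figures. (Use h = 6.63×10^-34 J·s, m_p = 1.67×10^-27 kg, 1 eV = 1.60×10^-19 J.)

L = 15.2 fm

From E_n = n²h²/(8m_pL²), L = n·h/√(8m_pE_n).
E_4 = 1.42×10^7 eV = 2.272×10^-12 J, so L = 4·6.63×10^-34/√(8·1.67×10^-27·2.272×10^-12) = 1.52×10^-14 m = 15.2 fm.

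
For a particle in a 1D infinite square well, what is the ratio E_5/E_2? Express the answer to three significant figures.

6.25

E_n ∝ n², so E_5/E_2 = 5²/2² = 25/4 = 6.25.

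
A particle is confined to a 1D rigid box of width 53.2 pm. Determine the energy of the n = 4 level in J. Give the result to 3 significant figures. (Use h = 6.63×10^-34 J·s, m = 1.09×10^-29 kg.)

For an infinite well E_n = n²h²/(8mL²), so E_1 = h²/(8mL²) = (6.63×10^-34)²/(8·1.09×10^-29·(5.32×10^-11 m)²) = 1.781×10^-18 J.
Then E_4 = 4²·E_1 = 16·1.781×10^-18 J = 2.85×10^-17 J.

E_4 = 2.85×10^-17 J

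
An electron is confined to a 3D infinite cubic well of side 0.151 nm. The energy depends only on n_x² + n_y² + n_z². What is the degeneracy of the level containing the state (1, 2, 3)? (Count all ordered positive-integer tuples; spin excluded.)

degeneracy = 6

The level has n_x² + n_y² + n_z² = 14. The ordered positive-integer solutions are (1, 2, 3), (1, 3, 2), (2, 1, 3), (2, 3, 1), (3, 1, 2), (3, 2, 1).
That gives 6 states.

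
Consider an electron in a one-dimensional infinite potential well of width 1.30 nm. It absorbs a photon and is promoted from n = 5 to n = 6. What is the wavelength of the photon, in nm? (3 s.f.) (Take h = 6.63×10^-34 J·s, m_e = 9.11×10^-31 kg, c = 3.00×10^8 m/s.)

λ = 507 nm

E_1 = h²/(8m_eL²) = 3.569×10^-20 J, so ΔE = (6² − 5²)E_1 = 3.926×10^-19 J.
λ = hc/ΔE = (6.63×10^-34·3.00×10^8)/3.926×10^-19 = 5.07×10^-7 m = 507 nm.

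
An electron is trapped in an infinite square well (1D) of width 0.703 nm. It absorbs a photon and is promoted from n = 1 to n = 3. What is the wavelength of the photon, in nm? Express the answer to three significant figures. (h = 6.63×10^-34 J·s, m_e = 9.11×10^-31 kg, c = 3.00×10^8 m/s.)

E_1 = h²/(8m_eL²) = 1.220×10^-19 J, so ΔE = (3² − 1²)E_1 = 9.760×10^-19 J.
λ = hc/ΔE = (6.63×10^-34·3.00×10^8)/9.760×10^-19 = 2.04×10^-7 m = 204 nm.

λ = 204 nm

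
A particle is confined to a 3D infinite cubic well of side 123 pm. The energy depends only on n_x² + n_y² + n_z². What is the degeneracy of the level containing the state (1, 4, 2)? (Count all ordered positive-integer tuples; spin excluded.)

The level has n_x² + n_y² + n_z² = 21. The ordered positive-integer solutions are (1, 2, 4), (1, 4, 2), (2, 1, 4), (2, 4, 1), (4, 1, 2), (4, 2, 1).
That gives 6 states.

degeneracy = 6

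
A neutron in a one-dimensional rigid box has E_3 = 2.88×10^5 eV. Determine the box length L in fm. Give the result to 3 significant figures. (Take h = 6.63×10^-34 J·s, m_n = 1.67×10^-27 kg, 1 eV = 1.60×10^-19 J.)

L = 80.2 fm

From E_n = n²h²/(8m_nL²), L = n·h/√(8m_nE_n).
E_3 = 2.88×10^5 eV = 4.608×10^-14 J, so L = 3·6.63×10^-34/√(8·1.67×10^-27·4.608×10^-14) = 8.02×10^-14 m = 80.2 fm.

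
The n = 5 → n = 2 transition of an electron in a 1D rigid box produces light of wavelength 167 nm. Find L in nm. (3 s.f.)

L = 1.03 nm

The photon carries ΔE = hc/λ = 6.626×10^-34·2.998×10^8/1.67×10^-7 m = 1.190×10^-18 J.
Since ΔE = (5² − 2²)E_1, E_1 = 5.667×10^-20 J, and L = h/√(8m_eE_1) = 1.03×10^-9 m = 1.03 nm.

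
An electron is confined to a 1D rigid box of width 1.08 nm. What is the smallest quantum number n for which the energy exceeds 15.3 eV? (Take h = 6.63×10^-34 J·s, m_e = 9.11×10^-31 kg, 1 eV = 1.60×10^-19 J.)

E_1 = h²/(8m_eL²) = 5.171×10^-20 J = 0.3232 eV.
Need n² > 15.3/0.3232 = 47.34, i.e. n > 6.880.
The smallest integer satisfying this is n = 7.

n = 7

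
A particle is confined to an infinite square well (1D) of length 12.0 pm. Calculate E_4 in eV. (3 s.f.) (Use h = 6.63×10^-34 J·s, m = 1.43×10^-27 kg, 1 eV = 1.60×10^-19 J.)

For an infinite well E_n = n²h²/(8mL²), so E_1 = h²/(8mL²) = (6.63×10^-34)²/(8·1.43×10^-27·(1.20×10^-11 m)²) = 2.668×10^-19 J.
Then E_4 = 4²·E_1 = 16·2.668×10^-19 J = 4.269×10^-18 J.
Converting, E_4 = 4.269×10^-18 J / (1.60×10^-19 J/eV) = 26.7 eV.

E_4 = 26.7 eV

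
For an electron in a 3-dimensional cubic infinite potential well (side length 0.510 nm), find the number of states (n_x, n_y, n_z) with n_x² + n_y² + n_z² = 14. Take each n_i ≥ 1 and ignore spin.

The level has n_x² + n_y² + n_z² = 14. The ordered positive-integer solutions are (1, 2, 3), (1, 3, 2), (2, 1, 3), (2, 3, 1), (3, 1, 2), (3, 2, 1).
That gives 6 states.

degeneracy = 6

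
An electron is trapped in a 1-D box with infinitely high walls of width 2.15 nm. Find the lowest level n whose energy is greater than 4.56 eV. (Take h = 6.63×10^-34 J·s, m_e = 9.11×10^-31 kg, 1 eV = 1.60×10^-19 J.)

n = 8

E_1 = h²/(8m_eL²) = 1.305×10^-20 J = 0.08156 eV.
Need n² > 4.56/0.08156 = 55.91, i.e. n > 7.477.
The smallest integer satisfying this is n = 8.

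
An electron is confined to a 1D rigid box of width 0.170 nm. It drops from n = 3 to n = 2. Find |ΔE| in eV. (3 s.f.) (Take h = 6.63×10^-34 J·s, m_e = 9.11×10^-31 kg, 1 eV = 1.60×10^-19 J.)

|ΔE| = 65.2 eV

E_1 = h²/(8m_eL²) = 2.087×10^-18 J.
|ΔE| = |3² − 2²|·E_1 = 5·2.087×10^-18 J = 1.044×10^-17 J = 65.2 eV.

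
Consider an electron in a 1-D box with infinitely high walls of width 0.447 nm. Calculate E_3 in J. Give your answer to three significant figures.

E_3 = 2.71×10^-18 J

For an infinite well E_n = n²h²/(8m_eL²), so E_1 = h²/(8m_eL²) = (6.626×10^-34)²/(8·9.109×10^-31·(4.47×10^-10 m)²) = 3.015×10^-19 J.
Then E_3 = 3²·E_1 = 9·3.015×10^-19 J = 2.71×10^-18 J.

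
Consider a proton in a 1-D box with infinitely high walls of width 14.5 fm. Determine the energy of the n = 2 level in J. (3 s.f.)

For an infinite well E_n = n²h²/(8m_pL²), so E_1 = h²/(8m_pL²) = (6.626×10^-34)²/(8·1.673×10^-27·(1.45×10^-14 m)²) = 1.560×10^-13 J.
Then E_2 = 2²·E_1 = 4·1.560×10^-13 J = 6.24×10^-13 J.

E_2 = 6.24×10^-13 J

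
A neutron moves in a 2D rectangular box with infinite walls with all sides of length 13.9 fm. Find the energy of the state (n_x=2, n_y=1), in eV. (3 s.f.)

E = 5.29×10^6 eV

For a 2D rectangular well E = (h²/8m_n)·Σ n_i²/L_i² = (6.626×10^-34)²/(8·1.675×10^-27) · [2²/(13.9 fm)² + 1²/(13.9 fm)²].
Evaluating gives E = 8.479×10^-13 J = 5.29×10^6 eV.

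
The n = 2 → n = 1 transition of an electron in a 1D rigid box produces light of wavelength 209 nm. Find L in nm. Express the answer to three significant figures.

The photon carries ΔE = hc/λ = 6.626×10^-34·2.998×10^8/2.09×10^-7 m = 9.505×10^-19 J.
Since ΔE = (2² − 1²)E_1, E_1 = 3.168×10^-19 J, and L = h/√(8m_eE_1) = 4.36×10^-10 m = 0.436 nm.

L = 0.436 nm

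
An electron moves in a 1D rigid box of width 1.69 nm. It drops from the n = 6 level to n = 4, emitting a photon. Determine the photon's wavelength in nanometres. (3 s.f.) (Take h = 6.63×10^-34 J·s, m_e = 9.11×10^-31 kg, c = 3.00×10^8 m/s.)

E_1 = h²/(8m_eL²) = 2.112×10^-20 J, so ΔE = (6² − 4²)E_1 = 4.224×10^-19 J.
λ = hc/ΔE = (6.63×10^-34·3.00×10^8)/4.224×10^-19 = 4.71×10^-7 m = 471 nm.

λ = 471 nm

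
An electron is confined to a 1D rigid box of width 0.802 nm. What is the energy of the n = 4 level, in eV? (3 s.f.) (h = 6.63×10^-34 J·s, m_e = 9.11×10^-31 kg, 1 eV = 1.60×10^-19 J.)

For an infinite well E_n = n²h²/(8m_eL²), so E_1 = h²/(8m_eL²) = (6.63×10^-34)²/(8·9.11×10^-31·(8.02×10^-10 m)²) = 9.377×10^-20 J.
Then E_4 = 4²·E_1 = 16·9.377×10^-20 J = 1.500×10^-18 J.
Converting, E_4 = 1.500×10^-18 J / (1.60×10^-19 J/eV) = 9.38 eV.

E_4 = 9.38 eV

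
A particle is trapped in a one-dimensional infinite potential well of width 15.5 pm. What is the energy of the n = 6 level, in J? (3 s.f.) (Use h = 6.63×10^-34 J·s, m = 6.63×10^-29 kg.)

For an infinite well E_n = n²h²/(8mL²), so E_1 = h²/(8mL²) = (6.63×10^-34)²/(8·6.63×10^-29·(1.55×10^-11 m)²) = 3.450×10^-18 J.
Then E_6 = 6²·E_1 = 36·3.450×10^-18 J = 1.24×10^-16 J.

E_6 = 1.24×10^-16 J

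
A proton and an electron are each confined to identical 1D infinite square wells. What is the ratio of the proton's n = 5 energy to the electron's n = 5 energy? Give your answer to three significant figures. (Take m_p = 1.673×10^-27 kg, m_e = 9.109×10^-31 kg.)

5.44×10^-4

E_n ∝ 1/m at fixed n and L, so the ratio is m_e/m_p = 9.109×10^-31/1.673×10^-27 = 5.44×10^-4.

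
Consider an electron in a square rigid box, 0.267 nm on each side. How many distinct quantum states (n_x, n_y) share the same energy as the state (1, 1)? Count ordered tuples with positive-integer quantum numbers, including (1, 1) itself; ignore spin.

The level has n_x² + n_y² = 2. The ordered positive-integer solutions are (1, 1).
That gives 1 state.

degeneracy = 1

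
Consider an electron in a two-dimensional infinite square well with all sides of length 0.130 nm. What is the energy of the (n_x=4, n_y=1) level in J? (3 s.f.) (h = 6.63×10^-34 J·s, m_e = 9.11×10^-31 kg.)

For a 2D rectangular well E = (h²/8m_e)·Σ n_i²/L_i² = (6.63×10^-34)²/(8·9.11×10^-31) · [4²/(0.130 nm)² + 1²/(0.130 nm)²].
Evaluating gives E = 6.07×10^-17 J.

E = 6.07×10^-17 J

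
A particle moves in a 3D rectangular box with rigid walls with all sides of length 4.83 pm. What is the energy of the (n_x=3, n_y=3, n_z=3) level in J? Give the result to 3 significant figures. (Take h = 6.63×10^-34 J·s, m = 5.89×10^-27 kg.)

For a 3D rectangular well E = (h²/8m)·Σ n_i²/L_i² = (6.63×10^-34)²/(8·5.89×10^-27) · [3²/(4.83 pm)² + 3²/(4.83 pm)² + 3²/(4.83 pm)²].
Evaluating gives E = 1.08×10^-17 J.

E = 1.08×10^-17 J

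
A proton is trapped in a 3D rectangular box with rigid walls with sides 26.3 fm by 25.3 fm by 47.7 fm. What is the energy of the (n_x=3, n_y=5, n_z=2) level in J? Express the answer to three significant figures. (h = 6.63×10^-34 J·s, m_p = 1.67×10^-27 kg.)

E = 1.77×10^-12 J

For a 3D rectangular well E = (h²/8m_p)·Σ n_i²/L_i² = (6.63×10^-34)²/(8·1.67×10^-27) · [3²/(26.3 fm)² + 5²/(25.3 fm)² + 2²/(47.7 fm)²].
Evaluating gives E = 1.77×10^-12 J.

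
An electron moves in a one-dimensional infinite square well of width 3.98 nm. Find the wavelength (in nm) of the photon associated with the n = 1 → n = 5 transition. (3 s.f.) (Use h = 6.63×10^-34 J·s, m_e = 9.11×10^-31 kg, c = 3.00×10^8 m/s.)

E_1 = h²/(8m_eL²) = 3.808×10^-21 J, so ΔE = (5² − 1²)E_1 = 9.139×10^-20 J.
λ = hc/ΔE = (6.63×10^-34·3.00×10^8)/9.139×10^-20 = 2.18×10^-6 m = 2.18×10^3 nm.

λ = 2.18×10^3 nm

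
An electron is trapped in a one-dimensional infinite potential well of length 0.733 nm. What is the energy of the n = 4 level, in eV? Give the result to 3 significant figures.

For an infinite well E_n = n²h²/(8m_eL²), so E_1 = h²/(8m_eL²) = (6.626×10^-34)²/(8·9.109×10^-31·(7.33×10^-10 m)²) = 1.121×10^-19 J.
Then E_4 = 4²·E_1 = 16·1.121×10^-19 J = 1.794×10^-18 J.
Converting, E_4 = 1.794×10^-18 J / (1.602×10^-19 J/eV) = 11.2 eV.

E_4 = 11.2 eV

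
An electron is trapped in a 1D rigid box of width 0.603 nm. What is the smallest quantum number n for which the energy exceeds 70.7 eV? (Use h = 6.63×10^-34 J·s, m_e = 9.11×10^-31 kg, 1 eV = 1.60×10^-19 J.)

n = 9

E_1 = h²/(8m_eL²) = 1.659×10^-19 J = 1.037 eV.
Need n² > 70.7/1.037 = 68.18, i.e. n > 8.257.
The smallest integer satisfying this is n = 9.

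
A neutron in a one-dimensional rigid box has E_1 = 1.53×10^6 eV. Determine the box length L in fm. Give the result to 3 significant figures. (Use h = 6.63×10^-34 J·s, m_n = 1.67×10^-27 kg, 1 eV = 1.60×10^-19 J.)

L = 11.6 fm

From E_n = n²h²/(8m_nL²), L = n·h/√(8m_nE_n).
E_1 = 1.53×10^6 eV = 2.448×10^-13 J, so L = 1·6.63×10^-34/√(8·1.67×10^-27·2.448×10^-13) = 1.16×10^-14 m = 11.6 fm.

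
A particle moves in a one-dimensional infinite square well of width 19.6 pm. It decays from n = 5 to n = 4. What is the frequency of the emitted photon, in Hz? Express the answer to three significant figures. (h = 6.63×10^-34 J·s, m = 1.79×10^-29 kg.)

E_1 = h²/(8mL²) = 7.990×10^-18 J and ΔE = (5² − 4²)E_1 = 7.191×10^-17 J.
f = ΔE/h = 7.191×10^-17/6.63×10^-34 = 1.08×10^17 Hz.

f = 1.08×10^17 Hz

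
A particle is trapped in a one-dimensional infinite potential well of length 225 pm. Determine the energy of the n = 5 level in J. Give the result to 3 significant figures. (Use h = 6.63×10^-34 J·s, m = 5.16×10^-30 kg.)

E_5 = 5.26×10^-18 J

For an infinite well E_n = n²h²/(8mL²), so E_1 = h²/(8mL²) = (6.63×10^-34)²/(8·5.16×10^-30·(2.25×10^-10 m)²) = 2.103×10^-19 J.
Then E_5 = 5²·E_1 = 25·2.103×10^-19 J = 5.26×10^-18 J.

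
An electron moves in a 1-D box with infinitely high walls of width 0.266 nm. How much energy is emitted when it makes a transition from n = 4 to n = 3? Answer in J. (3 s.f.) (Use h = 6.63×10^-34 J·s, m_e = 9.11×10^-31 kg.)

|ΔE| = 5.97×10^-18 J

E_1 = h²/(8m_eL²) = 8.524×10^-19 J.
|ΔE| = |4² − 3²|·E_1 = 7·8.524×10^-19 J = 5.97×10^-18 J.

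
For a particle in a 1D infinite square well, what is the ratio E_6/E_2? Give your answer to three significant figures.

9.00

E_n ∝ n², so E_6/E_2 = 6²/2² = 36/4 = 9.00.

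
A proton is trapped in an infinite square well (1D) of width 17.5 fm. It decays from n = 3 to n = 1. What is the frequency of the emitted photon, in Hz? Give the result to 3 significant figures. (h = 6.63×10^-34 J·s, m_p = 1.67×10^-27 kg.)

f = 1.30×10^21 Hz

E_1 = h²/(8m_pL²) = 1.074×10^-13 J and ΔE = (3² − 1²)E_1 = 8.592×10^-13 J.
f = ΔE/h = 8.592×10^-13/6.63×10^-34 = 1.30×10^21 Hz.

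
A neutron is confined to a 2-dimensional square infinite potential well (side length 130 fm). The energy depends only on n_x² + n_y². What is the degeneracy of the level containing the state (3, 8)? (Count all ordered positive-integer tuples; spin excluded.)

degeneracy = 2

The level has n_x² + n_y² = 73. The ordered positive-integer solutions are (3, 8), (8, 3).
That gives 2 states.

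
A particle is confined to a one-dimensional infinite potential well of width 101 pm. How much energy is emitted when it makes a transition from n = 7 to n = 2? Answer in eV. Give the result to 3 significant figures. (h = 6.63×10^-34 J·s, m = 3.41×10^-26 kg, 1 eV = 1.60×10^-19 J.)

E_1 = h²/(8mL²) = 1.580×10^-22 J.
|ΔE| = |7² − 2²|·E_1 = 45·1.580×10^-22 J = 7.110×10^-21 J = 0.0444 eV.

|ΔE| = 0.0444 eV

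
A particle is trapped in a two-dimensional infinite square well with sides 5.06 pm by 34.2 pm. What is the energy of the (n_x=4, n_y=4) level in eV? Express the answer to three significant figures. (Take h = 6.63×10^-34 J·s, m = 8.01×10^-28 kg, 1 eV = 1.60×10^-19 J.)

E = 274 eV

For a 2D rectangular well E = (h²/8m)·Σ n_i²/L_i² = (6.63×10^-34)²/(8·8.01×10^-28) · [4²/(5.06 pm)² + 4²/(34.2 pm)²].
Evaluating gives E = 4.381×10^-17 J = 274 eV.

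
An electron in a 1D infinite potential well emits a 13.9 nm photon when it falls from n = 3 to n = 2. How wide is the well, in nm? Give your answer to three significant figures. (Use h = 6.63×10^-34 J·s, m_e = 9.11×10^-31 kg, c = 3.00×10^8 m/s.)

The photon carries ΔE = hc/λ = 6.63×10^-34·3.00×10^8/1.39×10^-8 m = 1.431×10^-17 J.
Since ΔE = (3² − 2²)E_1, E_1 = 2.862×10^-18 J, and L = h/√(8m_eE_1) = 1.45×10^-10 m = 0.145 nm.

L = 0.145 nm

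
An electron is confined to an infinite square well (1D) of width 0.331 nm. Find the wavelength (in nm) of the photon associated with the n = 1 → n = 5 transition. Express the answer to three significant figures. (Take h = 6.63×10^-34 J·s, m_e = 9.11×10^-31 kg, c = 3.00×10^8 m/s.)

λ = 15.1 nm

E_1 = h²/(8m_eL²) = 5.505×10^-19 J, so ΔE = (5² − 1²)E_1 = 1.321×10^-17 J.
λ = hc/ΔE = (6.63×10^-34·3.00×10^8)/1.321×10^-17 = 1.51×10^-8 m = 15.1 nm.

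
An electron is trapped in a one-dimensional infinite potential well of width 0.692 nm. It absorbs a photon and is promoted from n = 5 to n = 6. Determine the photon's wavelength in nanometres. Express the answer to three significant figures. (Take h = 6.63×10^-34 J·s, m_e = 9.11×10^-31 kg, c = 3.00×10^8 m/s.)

E_1 = h²/(8m_eL²) = 1.260×10^-19 J, so ΔE = (6² − 5²)E_1 = 1.386×10^-18 J.
λ = hc/ΔE = (6.63×10^-34·3.00×10^8)/1.386×10^-18 = 1.44×10^-7 m = 144 nm.

λ = 144 nm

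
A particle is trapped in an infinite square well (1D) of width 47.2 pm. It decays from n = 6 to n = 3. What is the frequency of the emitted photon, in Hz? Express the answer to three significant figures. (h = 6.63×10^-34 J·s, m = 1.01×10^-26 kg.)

E_1 = h²/(8mL²) = 2.442×10^-21 J and ΔE = (6² − 3²)E_1 = 6.593×10^-20 J.
f = ΔE/h = 6.593×10^-20/6.63×10^-34 = 9.94×10^13 Hz.

f = 9.94×10^13 Hz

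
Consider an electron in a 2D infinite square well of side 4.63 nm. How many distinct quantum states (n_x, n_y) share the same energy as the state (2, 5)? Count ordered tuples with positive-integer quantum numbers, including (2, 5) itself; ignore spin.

The level has n_x² + n_y² = 29. The ordered positive-integer solutions are (2, 5), (5, 2).
That gives 2 states.

degeneracy = 2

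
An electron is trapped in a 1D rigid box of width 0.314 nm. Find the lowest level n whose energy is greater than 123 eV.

n = 6

E_1 = h²/(8m_eL²) = 6.111×10^-19 J = 3.815 eV.
Need n² > 123/3.815 = 32.24, i.e. n > 5.678.
The smallest integer satisfying this is n = 6.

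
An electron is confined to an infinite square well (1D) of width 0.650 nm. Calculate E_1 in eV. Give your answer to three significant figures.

E_1 = 0.890 eV

For an infinite well E_n = n²h²/(8m_eL²), so E_1 = h²/(8m_eL²) = (6.626×10^-34)²/(8·9.109×10^-31·(6.50×10^-10 m)²) = 1.426×10^-19 J.
Converting, E_1 = 1.426×10^-19 J / (1.602×10^-19 J/eV) = 0.890 eV.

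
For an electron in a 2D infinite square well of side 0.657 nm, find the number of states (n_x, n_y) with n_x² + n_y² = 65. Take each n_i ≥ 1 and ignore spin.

The level has n_x² + n_y² = 65. The ordered positive-integer solutions are (1, 8), (4, 7), (7, 4), (8, 1).
That gives 4 states.

degeneracy = 4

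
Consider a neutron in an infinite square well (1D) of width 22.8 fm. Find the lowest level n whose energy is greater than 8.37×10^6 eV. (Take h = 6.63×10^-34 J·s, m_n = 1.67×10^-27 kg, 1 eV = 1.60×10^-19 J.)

E_1 = h²/(8m_nL²) = 6.329×10^-14 J = 3.956×10^5 eV.
Need n² > 8.37×10^6/3.956×10^5 = 21.16, i.e. n > 4.600.
The smallest integer satisfying this is n = 5.

n = 5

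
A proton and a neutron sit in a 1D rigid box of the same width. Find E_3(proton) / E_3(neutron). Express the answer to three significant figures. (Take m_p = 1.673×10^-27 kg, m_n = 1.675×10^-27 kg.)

E_n ∝ 1/m at fixed n and L, so the ratio is m_n/m_p = 1.675×10^-27/1.673×10^-27 = 1.00.

1.00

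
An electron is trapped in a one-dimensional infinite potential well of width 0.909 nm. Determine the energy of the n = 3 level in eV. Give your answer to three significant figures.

For an infinite well E_n = n²h²/(8m_eL²), so E_1 = h²/(8m_eL²) = (6.626×10^-34)²/(8·9.109×10^-31·(9.09×10^-10 m)²) = 7.291×10^-20 J.
Then E_3 = 3²·E_1 = 9·7.291×10^-20 J = 6.562×10^-19 J.
Converting, E_3 = 6.562×10^-19 J / (1.602×10^-19 J/eV) = 4.10 eV.

E_3 = 4.10 eV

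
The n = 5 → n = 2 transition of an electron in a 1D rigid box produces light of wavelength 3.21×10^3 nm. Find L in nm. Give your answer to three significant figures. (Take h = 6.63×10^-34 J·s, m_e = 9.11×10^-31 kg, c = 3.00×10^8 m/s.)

The photon carries ΔE = hc/λ = 6.63×10^-34·3.00×10^8/3.21×10^-6 m = 6.196×10^-20 J.
Since ΔE = (5² − 2²)E_1, E_1 = 2.950×10^-21 J, and L = h/√(8m_eE_1) = 4.52×10^-9 m = 4.52 nm.

L = 4.52 nm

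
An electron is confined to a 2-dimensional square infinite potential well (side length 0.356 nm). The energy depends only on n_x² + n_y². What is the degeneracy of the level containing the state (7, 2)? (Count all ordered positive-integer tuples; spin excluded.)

degeneracy = 2

The level has n_x² + n_y² = 53. The ordered positive-integer solutions are (2, 7), (7, 2).
That gives 2 states.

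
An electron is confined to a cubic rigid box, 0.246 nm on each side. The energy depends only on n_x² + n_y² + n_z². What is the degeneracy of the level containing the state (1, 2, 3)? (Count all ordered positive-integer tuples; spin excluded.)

degeneracy = 6

The level has n_x² + n_y² + n_z² = 14. The ordered positive-integer solutions are (1, 2, 3), (1, 3, 2), (2, 1, 3), (2, 3, 1), (3, 1, 2), (3, 2, 1).
That gives 6 states.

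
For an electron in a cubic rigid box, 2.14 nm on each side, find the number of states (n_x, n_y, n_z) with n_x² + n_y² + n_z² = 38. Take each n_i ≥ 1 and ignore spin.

The level has n_x² + n_y² + n_z² = 38. The ordered positive-integer solutions are (1, 1, 6), (1, 6, 1), (2, 3, 5), (2, 5, 3), (3, 2, 5), (3, 5, 2), (5, 2, 3), (5, 3, 2), (6, 1, 1).
That gives 9 states.

degeneracy = 9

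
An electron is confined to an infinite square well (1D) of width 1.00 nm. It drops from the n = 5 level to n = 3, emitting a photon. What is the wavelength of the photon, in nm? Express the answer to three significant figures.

λ = 206 nm

E_1 = h²/(8m_eL²) = 6.025×10^-20 J, so ΔE = (5² − 3²)E_1 = 9.640×10^-19 J.
λ = hc/ΔE = (6.626×10^-34·2.998×10^8)/9.640×10^-19 = 2.06×10^-7 m = 206 nm.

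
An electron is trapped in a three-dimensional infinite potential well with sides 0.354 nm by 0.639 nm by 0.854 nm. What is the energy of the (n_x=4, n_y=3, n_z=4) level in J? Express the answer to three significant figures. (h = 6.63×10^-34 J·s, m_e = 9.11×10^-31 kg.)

E = 1.04×10^-17 J

For a 3D rectangular well E = (h²/8m_e)·Σ n_i²/L_i² = (6.63×10^-34)²/(8·9.11×10^-31) · [4²/(0.354 nm)² + 3²/(0.639 nm)² + 4²/(0.854 nm)²].
Evaluating gives E = 1.04×10^-17 J.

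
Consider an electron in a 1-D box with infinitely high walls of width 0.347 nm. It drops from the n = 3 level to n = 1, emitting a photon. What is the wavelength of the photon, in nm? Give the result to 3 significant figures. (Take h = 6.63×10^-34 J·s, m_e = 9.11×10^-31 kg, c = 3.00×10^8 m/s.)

λ = 49.6 nm

E_1 = h²/(8m_eL²) = 5.009×10^-19 J, so ΔE = (3² − 1²)E_1 = 4.007×10^-18 J.
λ = hc/ΔE = (6.63×10^-34·3.00×10^8)/4.007×10^-18 = 4.96×10^-8 m = 49.6 nm.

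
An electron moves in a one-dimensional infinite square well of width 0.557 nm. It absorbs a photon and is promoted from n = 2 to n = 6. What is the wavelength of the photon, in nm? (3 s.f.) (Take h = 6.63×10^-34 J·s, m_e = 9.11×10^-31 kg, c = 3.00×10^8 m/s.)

E_1 = h²/(8m_eL²) = 1.944×10^-19 J, so ΔE = (6² − 2²)E_1 = 6.221×10^-18 J.
λ = hc/ΔE = (6.63×10^-34·3.00×10^8)/6.221×10^-18 = 3.20×10^-8 m = 32.0 nm.

λ = 32.0 nm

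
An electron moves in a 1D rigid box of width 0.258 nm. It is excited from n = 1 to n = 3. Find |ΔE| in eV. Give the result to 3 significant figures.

E_1 = h²/(8m_eL²) = 9.051×10^-19 J.
|ΔE| = |1² − 3²|·E_1 = 8·9.051×10^-19 J = 7.241×10^-18 J = 45.2 eV.

|ΔE| = 45.2 eV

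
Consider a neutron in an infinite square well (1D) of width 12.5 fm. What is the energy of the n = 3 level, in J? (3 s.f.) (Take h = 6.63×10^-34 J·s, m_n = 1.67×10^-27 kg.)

E_3 = 1.90×10^-12 J

For an infinite well E_n = n²h²/(8m_nL²), so E_1 = h²/(8m_nL²) = (6.63×10^-34)²/(8·1.67×10^-27·(1.25×10^-14 m)²) = 2.106×10^-13 J.
Then E_3 = 3²·E_1 = 9·2.106×10^-13 J = 1.90×10^-12 J.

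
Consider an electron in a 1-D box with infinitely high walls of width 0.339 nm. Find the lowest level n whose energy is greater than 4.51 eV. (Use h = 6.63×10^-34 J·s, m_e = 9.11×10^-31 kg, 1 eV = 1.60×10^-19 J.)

n = 2

E_1 = h²/(8m_eL²) = 5.248×10^-19 J = 3.280 eV.
Need n² > 4.51/3.280 = 1.375, i.e. n > 1.173.
The smallest integer satisfying this is n = 2.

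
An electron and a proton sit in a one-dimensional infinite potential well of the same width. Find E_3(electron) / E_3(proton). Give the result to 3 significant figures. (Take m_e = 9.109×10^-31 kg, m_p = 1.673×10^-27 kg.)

E_n ∝ 1/m at fixed n and L, so the ratio is m_p/m_e = 1.673×10^-27/9.109×10^-31 = 1.84×10^3.

1.84×10^3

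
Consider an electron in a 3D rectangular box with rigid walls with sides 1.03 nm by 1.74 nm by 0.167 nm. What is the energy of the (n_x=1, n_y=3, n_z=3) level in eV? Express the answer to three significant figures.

E = 123 eV

For a 3D rectangular well E = (h²/8m_e)·Σ n_i²/L_i² = (6.626×10^-34)²/(8·9.109×10^-31) · [1²/(1.03 nm)² + 3²/(1.74 nm)² + 3²/(0.167 nm)²].
Evaluating gives E = 1.968×10^-17 J = 123 eV.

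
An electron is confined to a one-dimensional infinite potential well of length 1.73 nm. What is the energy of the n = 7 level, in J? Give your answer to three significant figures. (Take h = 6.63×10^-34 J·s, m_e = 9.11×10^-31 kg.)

For an infinite well E_n = n²h²/(8m_eL²), so E_1 = h²/(8m_eL²) = (6.63×10^-34)²/(8·9.11×10^-31·(1.73×10^-9 m)²) = 2.015×10^-20 J.
Then E_7 = 7²·E_1 = 49·2.015×10^-20 J = 9.87×10^-19 J.

E_7 = 9.87×10^-19 J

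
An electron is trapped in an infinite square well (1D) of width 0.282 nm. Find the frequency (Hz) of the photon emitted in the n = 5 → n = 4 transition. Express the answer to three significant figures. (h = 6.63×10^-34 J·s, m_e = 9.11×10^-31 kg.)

E_1 = h²/(8m_eL²) = 7.584×10^-19 J and ΔE = (5² − 4²)E_1 = 6.826×10^-18 J.
f = ΔE/h = 6.826×10^-18/6.63×10^-34 = 1.03×10^16 Hz.

f = 1.03×10^16 Hz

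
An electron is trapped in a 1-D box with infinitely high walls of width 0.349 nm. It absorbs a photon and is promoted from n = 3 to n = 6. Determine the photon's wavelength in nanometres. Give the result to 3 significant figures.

λ = 14.9 nm

E_1 = h²/(8m_eL²) = 4.946×10^-19 J, so ΔE = (6² − 3²)E_1 = 1.335×10^-17 J.
λ = hc/ΔE = (6.626×10^-34·2.998×10^8)/1.335×10^-17 = 1.49×10^-8 m = 14.9 nm.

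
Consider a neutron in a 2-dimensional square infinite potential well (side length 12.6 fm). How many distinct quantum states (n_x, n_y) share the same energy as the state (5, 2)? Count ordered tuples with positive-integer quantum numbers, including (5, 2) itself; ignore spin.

The level has n_x² + n_y² = 29. The ordered positive-integer solutions are (2, 5), (5, 2).
That gives 2 states.

degeneracy = 2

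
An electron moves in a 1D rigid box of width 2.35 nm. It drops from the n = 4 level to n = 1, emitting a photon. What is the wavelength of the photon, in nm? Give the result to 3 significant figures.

λ = 1.21×10^3 nm

E_1 = h²/(8m_eL²) = 1.091×10^-20 J, so ΔE = (4² − 1²)E_1 = 1.636×10^-19 J.
λ = hc/ΔE = (6.626×10^-34·2.998×10^8)/1.636×10^-19 = 1.21×10^-6 m = 1.21×10^3 nm.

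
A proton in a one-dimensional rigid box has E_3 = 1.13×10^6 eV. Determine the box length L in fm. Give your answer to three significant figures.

From E_n = n²h²/(8m_pL²), L = n·h/√(8m_pE_n).
E_3 = 1.13×10^6 eV = 1.810×10^-13 J, so L = 3·6.626×10^-34/√(8·1.673×10^-27·1.810×10^-13) = 4.04×10^-14 m = 40.4 fm.

L = 40.4 fm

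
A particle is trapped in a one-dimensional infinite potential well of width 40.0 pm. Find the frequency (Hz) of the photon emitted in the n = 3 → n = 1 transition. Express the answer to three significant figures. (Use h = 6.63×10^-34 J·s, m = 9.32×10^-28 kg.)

f = 4.45×10^14 Hz

E_1 = h²/(8mL²) = 3.685×10^-20 J and ΔE = (3² − 1²)E_1 = 2.948×10^-19 J.
f = ΔE/h = 2.948×10^-19/6.63×10^-34 = 4.45×10^14 Hz.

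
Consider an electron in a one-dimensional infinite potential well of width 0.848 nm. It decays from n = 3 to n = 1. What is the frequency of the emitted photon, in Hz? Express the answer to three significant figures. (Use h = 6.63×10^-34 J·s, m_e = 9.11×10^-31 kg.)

E_1 = h²/(8m_eL²) = 8.387×10^-20 J and ΔE = (3² − 1²)E_1 = 6.710×10^-19 J.
f = ΔE/h = 6.710×10^-19/6.63×10^-34 = 1.01×10^15 Hz.

f = 1.01×10^15 Hz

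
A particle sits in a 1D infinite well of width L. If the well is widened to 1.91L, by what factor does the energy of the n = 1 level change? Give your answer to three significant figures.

0.274

E_n ∝ 1/L², so the energy scales by 1/1.91² = 0.274.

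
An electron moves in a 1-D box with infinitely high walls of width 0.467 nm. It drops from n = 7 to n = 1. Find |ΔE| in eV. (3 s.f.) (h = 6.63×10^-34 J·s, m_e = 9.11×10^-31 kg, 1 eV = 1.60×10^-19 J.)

|ΔE| = 83.0 eV

E_1 = h²/(8m_eL²) = 2.766×10^-19 J.
|ΔE| = |7² − 1²|·E_1 = 48·2.766×10^-19 J = 1.328×10^-17 J = 83.0 eV.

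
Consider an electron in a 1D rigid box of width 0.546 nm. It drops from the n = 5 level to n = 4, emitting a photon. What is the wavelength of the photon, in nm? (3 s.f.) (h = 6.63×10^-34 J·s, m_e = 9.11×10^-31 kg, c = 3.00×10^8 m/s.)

λ = 109 nm

E_1 = h²/(8m_eL²) = 2.023×10^-19 J, so ΔE = (5² − 4²)E_1 = 1.821×10^-18 J.
λ = hc/ΔE = (6.63×10^-34·3.00×10^8)/1.821×10^-18 = 1.09×10^-7 m = 109 nm.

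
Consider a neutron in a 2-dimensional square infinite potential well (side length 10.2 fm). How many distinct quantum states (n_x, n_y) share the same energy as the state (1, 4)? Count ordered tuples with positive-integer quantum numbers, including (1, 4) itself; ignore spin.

degeneracy = 2

The level has n_x² + n_y² = 17. The ordered positive-integer solutions are (1, 4), (4, 1).
That gives 2 states.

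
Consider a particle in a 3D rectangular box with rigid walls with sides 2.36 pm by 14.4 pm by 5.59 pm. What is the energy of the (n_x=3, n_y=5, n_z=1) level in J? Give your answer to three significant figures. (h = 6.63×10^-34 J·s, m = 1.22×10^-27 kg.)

For a 3D rectangular well E = (h²/8m)·Σ n_i²/L_i² = (6.63×10^-34)²/(8·1.22×10^-27) · [3²/(2.36 pm)² + 5²/(14.4 pm)² + 1²/(5.59 pm)²].
Evaluating gives E = 7.96×10^-17 J.

E = 7.96×10^-17 J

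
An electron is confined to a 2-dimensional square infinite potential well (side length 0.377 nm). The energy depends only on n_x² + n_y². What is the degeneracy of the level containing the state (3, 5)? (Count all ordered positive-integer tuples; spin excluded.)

The level has n_x² + n_y² = 34. The ordered positive-integer solutions are (3, 5), (5, 3).
That gives 2 states.

degeneracy = 2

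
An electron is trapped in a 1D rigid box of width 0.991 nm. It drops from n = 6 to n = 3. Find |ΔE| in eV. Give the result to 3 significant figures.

|ΔE| = 10.3 eV

E_1 = h²/(8m_eL²) = 6.135×10^-20 J.
|ΔE| = |6² − 3²|·E_1 = 27·6.135×10^-20 J = 1.656×10^-18 J = 10.3 eV.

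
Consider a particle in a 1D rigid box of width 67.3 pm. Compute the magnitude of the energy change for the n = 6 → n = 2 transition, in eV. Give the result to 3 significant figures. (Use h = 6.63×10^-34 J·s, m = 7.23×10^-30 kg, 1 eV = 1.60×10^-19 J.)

|ΔE| = 336 eV

E_1 = h²/(8mL²) = 1.678×10^-18 J.
|ΔE| = |6² − 2²|·E_1 = 32·1.678×10^-18 J = 5.370×10^-17 J = 336 eV.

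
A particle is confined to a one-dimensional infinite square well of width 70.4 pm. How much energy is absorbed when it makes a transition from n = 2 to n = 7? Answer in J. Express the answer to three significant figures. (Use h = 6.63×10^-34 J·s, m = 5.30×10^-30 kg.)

E_1 = h²/(8mL²) = 2.092×10^-18 J.
|ΔE| = |2² − 7²|·E_1 = 45·2.092×10^-18 J = 9.41×10^-17 J.

|ΔE| = 9.41×10^-17 J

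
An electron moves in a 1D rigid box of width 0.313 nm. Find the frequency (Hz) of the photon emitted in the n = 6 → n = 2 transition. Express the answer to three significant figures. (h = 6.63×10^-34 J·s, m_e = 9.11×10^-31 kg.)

f = 2.97×10^16 Hz

E_1 = h²/(8m_eL²) = 6.156×10^-19 J and ΔE = (6² − 2²)E_1 = 1.970×10^-17 J.
f = ΔE/h = 1.970×10^-17/6.63×10^-34 = 2.97×10^16 Hz.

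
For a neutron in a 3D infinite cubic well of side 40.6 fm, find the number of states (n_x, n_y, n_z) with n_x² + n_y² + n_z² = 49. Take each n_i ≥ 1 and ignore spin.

degeneracy = 6

The level has n_x² + n_y² + n_z² = 49. The ordered positive-integer solutions are (2, 3, 6), (2, 6, 3), (3, 2, 6), (3, 6, 2), (6, 2, 3), (6, 3, 2).
That gives 6 states.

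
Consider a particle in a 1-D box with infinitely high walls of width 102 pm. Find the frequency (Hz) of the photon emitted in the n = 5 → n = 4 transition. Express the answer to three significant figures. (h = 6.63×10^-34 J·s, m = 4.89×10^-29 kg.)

f = 1.47×10^15 Hz

E_1 = h²/(8mL²) = 1.080×10^-19 J and ΔE = (5² − 4²)E_1 = 9.720×10^-19 J.
f = ΔE/h = 9.720×10^-19/6.63×10^-34 = 1.47×10^15 Hz.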